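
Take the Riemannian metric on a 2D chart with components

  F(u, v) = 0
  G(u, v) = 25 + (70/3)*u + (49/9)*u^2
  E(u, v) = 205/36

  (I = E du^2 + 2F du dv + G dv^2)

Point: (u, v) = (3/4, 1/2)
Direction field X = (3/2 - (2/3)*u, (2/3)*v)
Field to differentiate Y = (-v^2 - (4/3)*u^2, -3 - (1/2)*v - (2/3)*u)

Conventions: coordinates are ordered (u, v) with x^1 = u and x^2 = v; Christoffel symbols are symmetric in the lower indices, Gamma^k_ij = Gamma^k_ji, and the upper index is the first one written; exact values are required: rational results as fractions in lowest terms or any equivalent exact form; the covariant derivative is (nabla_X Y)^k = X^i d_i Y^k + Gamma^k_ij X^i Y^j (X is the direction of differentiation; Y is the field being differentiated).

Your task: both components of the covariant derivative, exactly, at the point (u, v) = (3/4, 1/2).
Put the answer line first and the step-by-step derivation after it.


Answer: (nabla_X Y)^u = 553/492, (nabla_X Y)^v = -1091/486

E = 205/36, F = 0, G = 729/16 at the point
E_u = 0, E_v = 0, F_u = 0, F_v = 0, G_u = 63/2, G_v = 0
EG - F^2 = 16605/64;  g^inv = (64/16605) * [[729/16, 0], [0, 205/36]]
first-kind symbols [ij,l] = (1/2)(d_i g_jl + d_j g_il - d_l g_ij): [uu,u] = E_u/2 = 0, [uu,v] = F_u - E_v/2 = 0, [uv,u] = E_v/2 = 0, [uv,v] = G_u/2 = 63/4, [vv,u] = F_v - G_u/2 = -63/4, [vv,v] = G_v/2 = 0
Gamma^u_ij = (G*[ij,u] - F*[ij,v])/(EG - F^2), Gamma^v_ij = (E*[ij,v] - F*[ij,u])/(EG - F^2)
Gamma_uuu = 0, Gamma_uuv = 0, Gamma_uvv = -567/205, Gamma_vuu = 0, Gamma_vuv = 28/81, Gamma_vvv = 0
X = (1, 1/3), Y = (-1, -15/4) at the point


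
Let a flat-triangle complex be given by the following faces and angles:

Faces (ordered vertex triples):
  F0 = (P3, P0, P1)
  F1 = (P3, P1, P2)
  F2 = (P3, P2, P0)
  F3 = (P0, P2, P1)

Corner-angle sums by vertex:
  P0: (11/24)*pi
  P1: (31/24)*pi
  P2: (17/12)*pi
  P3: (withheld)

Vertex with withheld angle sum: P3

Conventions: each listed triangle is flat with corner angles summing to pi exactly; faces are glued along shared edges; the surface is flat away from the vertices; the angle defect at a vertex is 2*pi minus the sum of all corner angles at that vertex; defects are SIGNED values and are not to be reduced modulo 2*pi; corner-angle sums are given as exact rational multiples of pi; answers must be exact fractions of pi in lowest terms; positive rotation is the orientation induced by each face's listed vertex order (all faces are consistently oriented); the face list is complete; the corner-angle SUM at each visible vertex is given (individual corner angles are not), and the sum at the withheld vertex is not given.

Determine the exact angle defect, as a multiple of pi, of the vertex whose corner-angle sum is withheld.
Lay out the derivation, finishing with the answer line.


V = 4, E = 6, F = 4; chi = V - E + F = 2
Gauss-Bonnet: total defect = 2*pi*chi = 4*pi; visible defects sum to (17/6)*pi

Answer: defect(P3) = (7/6)*pi


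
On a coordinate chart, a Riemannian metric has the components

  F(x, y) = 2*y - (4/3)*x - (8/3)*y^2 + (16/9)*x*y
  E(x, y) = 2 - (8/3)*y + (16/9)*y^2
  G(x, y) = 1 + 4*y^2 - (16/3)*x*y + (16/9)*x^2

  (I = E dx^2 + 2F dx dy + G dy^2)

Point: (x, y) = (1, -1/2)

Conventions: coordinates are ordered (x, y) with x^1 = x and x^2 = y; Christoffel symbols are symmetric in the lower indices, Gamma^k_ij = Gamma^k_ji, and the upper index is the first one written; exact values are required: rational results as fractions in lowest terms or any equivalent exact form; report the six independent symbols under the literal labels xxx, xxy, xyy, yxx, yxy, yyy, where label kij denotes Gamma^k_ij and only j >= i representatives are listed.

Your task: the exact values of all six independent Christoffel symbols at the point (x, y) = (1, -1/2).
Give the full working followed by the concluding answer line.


E = 34/9, F = -35/9, G = 58/9 at the point
E_x = 0, E_y = -40/9, F_x = -20/9, F_y = 58/9, G_x = 56/9, G_y = -28/3
EG - F^2 = 83/9;  g^inv = (9/83) * [[58/9, 35/9], [35/9, 34/9]]
first-kind symbols [ij,l] = (1/2)(d_i g_jl + d_j g_il - d_l g_ij): [xx,x] = E_x/2 = 0, [xx,y] = F_x - E_y/2 = 0, [xy,x] = E_y/2 = -20/9, [xy,y] = G_x/2 = 28/9, [yy,x] = F_y - G_x/2 = 10/3, [yy,y] = G_y/2 = -14/3
Gamma^x_ij = (G*[ij,x] - F*[ij,y])/(EG - F^2), Gamma^y_ij = (E*[ij,y] - F*[ij,x])/(EG - F^2)

Answer: Gamma_xxx = 0, Gamma_xxy = -20/83, Gamma_xyy = 30/83, Gamma_yxx = 0, Gamma_yxy = 28/83, Gamma_yyy = -42/83


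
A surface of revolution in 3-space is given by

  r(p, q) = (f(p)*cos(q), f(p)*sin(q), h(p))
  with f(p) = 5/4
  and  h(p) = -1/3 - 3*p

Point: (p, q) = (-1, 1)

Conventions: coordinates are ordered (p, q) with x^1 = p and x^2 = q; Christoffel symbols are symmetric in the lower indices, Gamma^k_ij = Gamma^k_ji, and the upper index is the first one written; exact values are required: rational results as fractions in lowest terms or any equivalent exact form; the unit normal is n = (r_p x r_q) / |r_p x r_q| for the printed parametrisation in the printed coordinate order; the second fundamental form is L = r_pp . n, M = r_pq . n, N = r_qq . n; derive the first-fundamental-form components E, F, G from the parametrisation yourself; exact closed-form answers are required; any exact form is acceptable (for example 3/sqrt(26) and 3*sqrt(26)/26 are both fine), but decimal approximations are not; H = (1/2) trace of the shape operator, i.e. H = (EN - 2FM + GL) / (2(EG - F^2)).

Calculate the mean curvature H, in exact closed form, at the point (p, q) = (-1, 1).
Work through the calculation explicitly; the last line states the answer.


f = 5/4, f' = 0, f'' = 0, h' = -3, h'' = 0
E = 9, F = 0, G = 25/16; answer radicand W^2 = 9
unnormalised second-form numerators: l = 0, m = 0, n = -15/4; L = l/sqrt(9), and similarly M = m/sqrt(W^2), N = n/sqrt(W^2)
H = (E*n - 2*F*m + G*l) / (2*(EG - F^2)*sqrt(W^2)); E*n - 2*F*m + G*l = -135/4, EG - F^2 = 225/16, so H = (-6/5)/sqrt(9)

Answer: H = -2/5


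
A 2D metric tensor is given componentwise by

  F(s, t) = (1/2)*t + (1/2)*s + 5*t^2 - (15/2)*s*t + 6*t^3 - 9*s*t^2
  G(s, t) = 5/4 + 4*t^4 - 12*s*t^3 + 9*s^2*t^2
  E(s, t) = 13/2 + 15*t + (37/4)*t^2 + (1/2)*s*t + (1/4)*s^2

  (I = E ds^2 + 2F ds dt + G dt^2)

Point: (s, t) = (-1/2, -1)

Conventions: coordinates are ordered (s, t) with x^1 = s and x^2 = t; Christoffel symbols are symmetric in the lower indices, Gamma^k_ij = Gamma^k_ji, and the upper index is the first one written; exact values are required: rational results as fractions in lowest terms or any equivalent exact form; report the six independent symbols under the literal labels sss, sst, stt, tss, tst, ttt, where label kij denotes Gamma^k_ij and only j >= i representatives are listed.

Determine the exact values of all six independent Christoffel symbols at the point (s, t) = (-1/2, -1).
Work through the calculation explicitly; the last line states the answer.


E = 17/16, F = -1, G = 3/2 at the point
E_s = -3/4, E_t = -15/4, F_s = -1, F_t = 13/4, G_s = 3, G_t = -5/2
EG - F^2 = 19/32;  g^inv = (32/19) * [[3/2, 1], [1, 17/16]]
first-kind symbols [ij,l] = (1/2)(d_i g_jl + d_j g_il - d_l g_ij): [ss,s] = E_s/2 = -3/8, [ss,t] = F_s - E_t/2 = 7/8, [st,s] = E_t/2 = -15/8, [st,t] = G_s/2 = 3/2, [tt,s] = F_t - G_s/2 = 7/4, [tt,t] = G_t/2 = -5/4
Gamma^s_ij = (G*[ij,s] - F*[ij,t])/(EG - F^2), Gamma^t_ij = (E*[ij,t] - F*[ij,s])/(EG - F^2)

Answer: Gamma_sss = 10/19, Gamma_sst = -42/19, Gamma_stt = 44/19, Gamma_tss = 71/76, Gamma_tst = -9/19, Gamma_ttt = 27/38


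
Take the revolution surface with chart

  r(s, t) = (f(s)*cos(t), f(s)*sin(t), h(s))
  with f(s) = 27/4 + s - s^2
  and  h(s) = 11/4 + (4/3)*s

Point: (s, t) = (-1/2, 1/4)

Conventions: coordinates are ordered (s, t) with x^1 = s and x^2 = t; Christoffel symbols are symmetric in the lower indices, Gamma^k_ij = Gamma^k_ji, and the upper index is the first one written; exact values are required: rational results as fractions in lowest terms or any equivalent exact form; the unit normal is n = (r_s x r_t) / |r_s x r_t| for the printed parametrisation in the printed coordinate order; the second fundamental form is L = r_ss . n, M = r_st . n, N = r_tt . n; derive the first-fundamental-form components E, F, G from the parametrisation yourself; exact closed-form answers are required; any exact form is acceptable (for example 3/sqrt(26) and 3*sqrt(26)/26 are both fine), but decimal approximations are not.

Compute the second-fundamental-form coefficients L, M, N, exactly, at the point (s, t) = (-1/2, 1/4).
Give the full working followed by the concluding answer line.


f = 6, f' = 2, f'' = -2, h' = 4/3, h'' = 0
E = 52/9, F = 0, G = 36; answer radicand W^2 = 52/9
unnormalised second-form numerators: l = 8/3, m = 0, n = 8; L = l/sqrt(52/9), and similarly M = m/sqrt(W^2), N = n/sqrt(W^2)

Answer: L = 4*sqrt(13)/13, M = 0, N = 12*sqrt(13)/13


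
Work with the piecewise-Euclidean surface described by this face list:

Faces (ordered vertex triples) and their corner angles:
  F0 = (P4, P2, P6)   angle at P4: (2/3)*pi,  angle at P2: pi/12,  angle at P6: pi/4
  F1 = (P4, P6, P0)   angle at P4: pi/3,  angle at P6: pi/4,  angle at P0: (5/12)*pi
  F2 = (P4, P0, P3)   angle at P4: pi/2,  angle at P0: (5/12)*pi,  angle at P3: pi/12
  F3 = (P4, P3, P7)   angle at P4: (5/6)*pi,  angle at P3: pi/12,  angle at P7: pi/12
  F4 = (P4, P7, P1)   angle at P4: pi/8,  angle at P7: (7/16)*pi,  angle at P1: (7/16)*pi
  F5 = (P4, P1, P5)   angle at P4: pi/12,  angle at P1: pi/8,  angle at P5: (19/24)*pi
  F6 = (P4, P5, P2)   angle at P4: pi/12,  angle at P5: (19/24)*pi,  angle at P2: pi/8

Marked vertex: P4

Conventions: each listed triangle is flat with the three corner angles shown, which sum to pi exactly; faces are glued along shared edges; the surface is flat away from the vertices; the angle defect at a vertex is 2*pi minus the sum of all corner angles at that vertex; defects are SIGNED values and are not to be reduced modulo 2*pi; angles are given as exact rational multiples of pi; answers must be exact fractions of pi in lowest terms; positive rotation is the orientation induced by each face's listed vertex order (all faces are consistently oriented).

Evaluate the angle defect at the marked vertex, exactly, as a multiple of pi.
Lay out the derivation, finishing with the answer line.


Sum of corner angles at P4: (21/8)*pi
defect = 2*pi - (21/8)*pi

Answer: defect(P4) = (-5/8)*pi


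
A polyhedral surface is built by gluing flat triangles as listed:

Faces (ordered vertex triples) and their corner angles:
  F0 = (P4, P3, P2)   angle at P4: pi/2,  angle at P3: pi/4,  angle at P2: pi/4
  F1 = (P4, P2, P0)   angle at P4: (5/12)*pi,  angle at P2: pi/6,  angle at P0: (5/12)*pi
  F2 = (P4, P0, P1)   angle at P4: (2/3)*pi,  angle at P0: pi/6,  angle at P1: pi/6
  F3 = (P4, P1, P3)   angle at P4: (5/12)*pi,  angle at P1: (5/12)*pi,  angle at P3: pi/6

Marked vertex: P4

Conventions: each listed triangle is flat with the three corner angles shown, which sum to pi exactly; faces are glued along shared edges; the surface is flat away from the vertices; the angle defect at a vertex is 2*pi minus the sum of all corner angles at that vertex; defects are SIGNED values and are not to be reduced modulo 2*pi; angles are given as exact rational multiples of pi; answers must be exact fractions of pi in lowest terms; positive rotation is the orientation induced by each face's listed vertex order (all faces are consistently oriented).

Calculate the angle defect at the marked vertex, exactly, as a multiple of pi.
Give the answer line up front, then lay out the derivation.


Answer: defect(P4) = 0

Sum of corner angles at P4: 2*pi
defect = 2*pi - 2*pi


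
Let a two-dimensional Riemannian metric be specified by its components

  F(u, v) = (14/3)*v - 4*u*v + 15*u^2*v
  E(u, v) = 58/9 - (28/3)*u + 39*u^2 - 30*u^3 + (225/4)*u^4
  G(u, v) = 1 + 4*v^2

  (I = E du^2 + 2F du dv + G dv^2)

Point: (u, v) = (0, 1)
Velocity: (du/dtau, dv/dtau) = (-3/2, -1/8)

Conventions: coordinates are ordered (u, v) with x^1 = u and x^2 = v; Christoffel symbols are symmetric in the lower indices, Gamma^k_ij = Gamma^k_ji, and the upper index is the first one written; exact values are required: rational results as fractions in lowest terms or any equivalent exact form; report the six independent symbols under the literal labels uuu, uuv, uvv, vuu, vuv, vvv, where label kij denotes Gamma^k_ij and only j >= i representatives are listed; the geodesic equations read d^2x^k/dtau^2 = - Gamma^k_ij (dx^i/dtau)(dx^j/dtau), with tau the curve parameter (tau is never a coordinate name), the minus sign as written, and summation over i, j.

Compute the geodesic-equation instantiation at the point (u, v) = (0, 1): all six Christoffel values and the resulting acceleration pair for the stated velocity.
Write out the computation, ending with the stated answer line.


E = 58/9, F = 14/3, G = 5 at the point
E_u = -28/3, E_v = 0, F_u = -4, F_v = 14/3, G_u = 0, G_v = 8
EG - F^2 = 94/9;  g^inv = (9/94) * [[5, -14/3], [-14/3, 58/9]]
first-kind symbols [ij,l] = (1/2)(d_i g_jl + d_j g_il - d_l g_ij): [uu,u] = E_u/2 = -14/3, [uu,v] = F_u - E_v/2 = -4, [uv,u] = E_v/2 = 0, [uv,v] = G_u/2 = 0, [vv,u] = F_v - G_u/2 = 14/3, [vv,v] = G_v/2 = 4
Gamma^u_ij = (G*[ij,u] - F*[ij,v])/(EG - F^2), Gamma^v_ij = (E*[ij,v] - F*[ij,u])/(EG - F^2)
Gamma_uuu = -21/47, Gamma_uuv = 0, Gamma_uvv = 21/47, Gamma_vuu = -18/47, Gamma_vuv = 0, Gamma_vvv = 18/47
d^2u/dtau^2 = -(Gamma_uuu*(-3/2)^2 + 2*Gamma_uuv*(-3/2)*(-1/8) + Gamma_uvv*(-1/8)^2) = 3003/3008
d^2v/dtau^2 = -(Gamma_vuu*(-3/2)^2 + 2*Gamma_vuv*(-3/2)*(-1/8) + Gamma_vvv*(-1/8)^2) = 1287/1504

Answer: Gamma_uuu = -21/47, Gamma_uuv = 0, Gamma_uvv = 21/47, Gamma_vuu = -18/47, Gamma_vuv = 0, Gamma_vvv = 18/47; accelerations (d^2u/dtau^2, d^2v/dtau^2) = (3003/3008, 1287/1504)


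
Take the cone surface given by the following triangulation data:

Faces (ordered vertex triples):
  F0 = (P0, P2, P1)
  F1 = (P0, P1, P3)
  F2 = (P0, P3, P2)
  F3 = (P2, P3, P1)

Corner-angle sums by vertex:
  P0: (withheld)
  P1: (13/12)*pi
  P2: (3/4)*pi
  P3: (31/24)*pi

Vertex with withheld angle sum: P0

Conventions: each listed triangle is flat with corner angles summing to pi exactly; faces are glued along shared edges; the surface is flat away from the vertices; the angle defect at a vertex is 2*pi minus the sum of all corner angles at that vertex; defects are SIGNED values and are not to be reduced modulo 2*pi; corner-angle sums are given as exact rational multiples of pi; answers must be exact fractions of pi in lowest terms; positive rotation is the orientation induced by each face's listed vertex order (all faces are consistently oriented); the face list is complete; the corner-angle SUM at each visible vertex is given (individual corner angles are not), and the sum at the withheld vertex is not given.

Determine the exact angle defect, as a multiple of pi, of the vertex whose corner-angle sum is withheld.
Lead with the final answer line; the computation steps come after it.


Answer: defect(P0) = (9/8)*pi

V = 4, E = 6, F = 4; chi = V - E + F = 2
Gauss-Bonnet: total defect = 2*pi*chi = 4*pi; visible defects sum to (23/8)*pi


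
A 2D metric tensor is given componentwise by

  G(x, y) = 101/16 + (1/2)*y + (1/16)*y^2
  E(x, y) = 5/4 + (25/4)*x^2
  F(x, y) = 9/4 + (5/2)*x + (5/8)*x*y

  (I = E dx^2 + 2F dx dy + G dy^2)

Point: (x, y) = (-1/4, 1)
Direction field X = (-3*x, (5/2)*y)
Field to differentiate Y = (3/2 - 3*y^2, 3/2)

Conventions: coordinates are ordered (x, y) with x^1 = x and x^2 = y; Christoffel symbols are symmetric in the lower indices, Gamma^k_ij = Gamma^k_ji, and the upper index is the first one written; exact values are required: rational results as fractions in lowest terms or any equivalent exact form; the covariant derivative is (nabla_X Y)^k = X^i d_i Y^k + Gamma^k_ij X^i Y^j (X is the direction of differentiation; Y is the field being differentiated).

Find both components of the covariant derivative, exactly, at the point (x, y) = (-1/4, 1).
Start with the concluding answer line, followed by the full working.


Answer: (nabla_X Y)^x = -128340/9341, (nabla_X Y)^y = -5700/9341

E = 105/64, F = 47/32, G = 55/8 at the point
E_x = -25/8, E_y = 0, F_x = 25/8, F_y = -5/32, G_x = 0, G_y = 5/8
EG - F^2 = 9341/1024;  g^inv = (1024/9341) * [[55/8, -47/32], [-47/32, 105/64]]
first-kind symbols [ij,l] = (1/2)(d_i g_jl + d_j g_il - d_l g_ij): [xx,x] = E_x/2 = -25/16, [xx,y] = F_x - E_y/2 = 25/8, [xy,x] = E_y/2 = 0, [xy,y] = G_x/2 = 0, [yy,x] = F_y - G_x/2 = -5/32, [yy,y] = G_y/2 = 5/16
Gamma^x_ij = (G*[ij,x] - F*[ij,y])/(EG - F^2), Gamma^y_ij = (E*[ij,y] - F*[ij,x])/(EG - F^2)
Gamma_xxx = -15700/9341, Gamma_xxy = 0, Gamma_xyy = -1570/9341, Gamma_yxx = 7600/9341, Gamma_yxy = 0, Gamma_yyy = 760/9341
X = (3/4, 5/2), Y = (-3/2, 3/2) at the point


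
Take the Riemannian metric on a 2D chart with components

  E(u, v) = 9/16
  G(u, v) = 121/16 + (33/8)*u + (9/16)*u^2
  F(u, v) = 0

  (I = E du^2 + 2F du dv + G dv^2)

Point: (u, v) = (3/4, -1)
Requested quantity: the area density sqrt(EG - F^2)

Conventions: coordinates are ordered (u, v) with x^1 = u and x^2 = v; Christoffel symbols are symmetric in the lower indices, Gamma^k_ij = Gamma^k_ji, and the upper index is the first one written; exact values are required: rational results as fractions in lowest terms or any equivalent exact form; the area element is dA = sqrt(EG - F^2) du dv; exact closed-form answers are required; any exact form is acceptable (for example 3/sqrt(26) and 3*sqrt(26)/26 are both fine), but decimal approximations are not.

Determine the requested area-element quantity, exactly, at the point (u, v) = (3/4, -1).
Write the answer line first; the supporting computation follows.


Answer: sqrt(EG - F^2) = 159/64

E = 9/16, F = 0, G = 2809/256; EG - F^2 = 25281/4096


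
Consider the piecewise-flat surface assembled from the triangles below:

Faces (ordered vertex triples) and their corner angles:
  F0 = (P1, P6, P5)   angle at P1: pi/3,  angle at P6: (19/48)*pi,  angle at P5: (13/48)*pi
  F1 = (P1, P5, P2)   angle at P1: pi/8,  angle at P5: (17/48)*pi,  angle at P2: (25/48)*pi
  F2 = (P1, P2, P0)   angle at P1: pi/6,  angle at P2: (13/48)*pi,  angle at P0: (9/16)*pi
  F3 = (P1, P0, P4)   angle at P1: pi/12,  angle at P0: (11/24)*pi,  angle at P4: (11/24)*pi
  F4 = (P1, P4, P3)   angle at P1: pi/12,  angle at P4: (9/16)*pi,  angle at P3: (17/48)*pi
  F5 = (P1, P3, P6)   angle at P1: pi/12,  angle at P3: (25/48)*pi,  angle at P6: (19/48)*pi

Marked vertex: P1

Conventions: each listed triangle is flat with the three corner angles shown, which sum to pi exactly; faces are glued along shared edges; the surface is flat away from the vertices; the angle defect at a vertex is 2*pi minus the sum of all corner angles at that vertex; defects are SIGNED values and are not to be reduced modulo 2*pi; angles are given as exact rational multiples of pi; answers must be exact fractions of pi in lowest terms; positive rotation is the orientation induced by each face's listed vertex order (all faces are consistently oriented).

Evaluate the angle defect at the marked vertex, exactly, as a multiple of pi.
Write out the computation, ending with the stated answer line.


Sum of corner angles at P1: (7/8)*pi
defect = 2*pi - (7/8)*pi

Answer: defect(P1) = (9/8)*pi


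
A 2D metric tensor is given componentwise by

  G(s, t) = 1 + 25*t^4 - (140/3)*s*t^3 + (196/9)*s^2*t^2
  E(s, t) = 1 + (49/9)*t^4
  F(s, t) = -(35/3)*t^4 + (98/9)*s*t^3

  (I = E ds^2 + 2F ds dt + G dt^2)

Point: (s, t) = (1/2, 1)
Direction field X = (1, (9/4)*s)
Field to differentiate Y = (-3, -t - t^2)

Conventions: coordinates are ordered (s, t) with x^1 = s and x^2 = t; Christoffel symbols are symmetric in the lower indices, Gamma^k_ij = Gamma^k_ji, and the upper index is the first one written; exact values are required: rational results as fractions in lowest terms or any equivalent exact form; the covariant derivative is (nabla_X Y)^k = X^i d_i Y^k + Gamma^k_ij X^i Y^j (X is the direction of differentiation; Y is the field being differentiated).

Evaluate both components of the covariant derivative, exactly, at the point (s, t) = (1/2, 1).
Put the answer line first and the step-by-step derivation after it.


Answer: (nabla_X Y)^s = -329/244, (nabla_X Y)^t = -895/488

E = 58/9, F = -56/9, G = 73/9 at the point
E_s = 0, E_t = 196/9, F_s = 98/9, F_t = -91/3, G_s = -224/9, G_t = 368/9
EG - F^2 = 122/9;  g^inv = (9/122) * [[73/9, 56/9], [56/9, 58/9]]
first-kind symbols [ij,l] = (1/2)(d_i g_jl + d_j g_il - d_l g_ij): [ss,s] = E_s/2 = 0, [ss,t] = F_s - E_t/2 = 0, [st,s] = E_t/2 = 98/9, [st,t] = G_s/2 = -112/9, [tt,s] = F_t - G_s/2 = -161/9, [tt,t] = G_t/2 = 184/9
Gamma^s_ij = (G*[ij,s] - F*[ij,t])/(EG - F^2), Gamma^t_ij = (E*[ij,t] - F*[ij,s])/(EG - F^2)
Gamma_sss = 0, Gamma_sst = 49/61, Gamma_stt = -161/122, Gamma_tss = 0, Gamma_tst = -56/61, Gamma_ttt = 92/61
X = (1, 9/8), Y = (-3, -2) at the point


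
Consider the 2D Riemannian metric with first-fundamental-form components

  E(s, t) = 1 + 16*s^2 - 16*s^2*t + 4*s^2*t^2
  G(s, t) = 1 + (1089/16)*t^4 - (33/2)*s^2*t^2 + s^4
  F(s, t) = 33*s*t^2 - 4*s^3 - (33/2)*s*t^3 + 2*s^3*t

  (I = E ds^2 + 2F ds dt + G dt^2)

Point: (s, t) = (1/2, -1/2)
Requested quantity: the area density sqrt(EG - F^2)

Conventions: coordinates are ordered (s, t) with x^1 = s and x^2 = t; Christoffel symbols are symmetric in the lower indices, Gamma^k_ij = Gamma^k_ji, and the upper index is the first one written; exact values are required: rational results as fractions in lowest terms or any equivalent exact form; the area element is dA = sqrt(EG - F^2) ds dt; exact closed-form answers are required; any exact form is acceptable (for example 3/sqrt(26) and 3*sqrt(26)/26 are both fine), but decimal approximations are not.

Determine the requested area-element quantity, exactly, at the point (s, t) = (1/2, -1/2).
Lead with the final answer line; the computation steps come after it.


Answer: sqrt(EG - F^2) = sqrt(2697)/16

E = 29/4, F = 145/32, G = 1097/256; EG - F^2 = 2697/256


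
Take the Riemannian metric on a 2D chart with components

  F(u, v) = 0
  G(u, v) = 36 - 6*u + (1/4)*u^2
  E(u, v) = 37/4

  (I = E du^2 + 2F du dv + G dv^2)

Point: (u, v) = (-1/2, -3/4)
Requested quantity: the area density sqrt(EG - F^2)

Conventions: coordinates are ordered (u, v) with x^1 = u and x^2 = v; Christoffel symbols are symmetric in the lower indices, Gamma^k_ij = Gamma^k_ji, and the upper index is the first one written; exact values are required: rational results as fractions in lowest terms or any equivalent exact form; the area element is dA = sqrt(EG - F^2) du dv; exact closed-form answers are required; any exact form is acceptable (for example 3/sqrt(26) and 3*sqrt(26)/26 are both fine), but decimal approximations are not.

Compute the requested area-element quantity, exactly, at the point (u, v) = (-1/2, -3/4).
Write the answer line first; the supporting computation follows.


Answer: sqrt(EG - F^2) = 25*sqrt(37)/8

E = 37/4, F = 0, G = 625/16; EG - F^2 = 23125/64


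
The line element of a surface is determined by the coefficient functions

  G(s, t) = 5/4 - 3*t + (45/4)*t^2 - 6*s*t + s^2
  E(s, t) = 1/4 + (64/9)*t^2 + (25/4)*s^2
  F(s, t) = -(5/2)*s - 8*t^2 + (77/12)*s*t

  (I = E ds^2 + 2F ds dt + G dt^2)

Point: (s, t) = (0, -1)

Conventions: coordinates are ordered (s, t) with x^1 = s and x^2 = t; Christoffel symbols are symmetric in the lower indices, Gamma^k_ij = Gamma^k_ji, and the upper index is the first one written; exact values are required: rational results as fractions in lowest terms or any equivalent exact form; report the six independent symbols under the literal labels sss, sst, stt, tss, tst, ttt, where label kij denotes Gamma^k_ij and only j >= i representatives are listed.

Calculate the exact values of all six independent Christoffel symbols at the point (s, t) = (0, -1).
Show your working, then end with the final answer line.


E = 265/36, F = -8, G = 31/2 at the point
E_s = 0, E_t = -128/9, F_s = -107/12, F_t = 16, G_s = 6, G_t = -51/2
EG - F^2 = 3607/72;  g^inv = (72/3607) * [[31/2, 8], [8, 265/36]]
first-kind symbols [ij,l] = (1/2)(d_i g_jl + d_j g_il - d_l g_ij): [ss,s] = E_s/2 = 0, [ss,t] = F_s - E_t/2 = -65/36, [st,s] = E_t/2 = -64/9, [st,t] = G_s/2 = 3, [tt,s] = F_t - G_s/2 = 13, [tt,t] = G_t/2 = -51/4
Gamma^s_ij = (G*[ij,s] - F*[ij,t])/(EG - F^2), Gamma^t_ij = (E*[ij,t] - F*[ij,s])/(EG - F^2)

Answer: Gamma_sss = -1040/3607, Gamma_sst = -6208/3607, Gamma_stt = 7164/3607, Gamma_tss = -17225/64926, Gamma_tst = -2506/3607, Gamma_ttt = 1461/7214


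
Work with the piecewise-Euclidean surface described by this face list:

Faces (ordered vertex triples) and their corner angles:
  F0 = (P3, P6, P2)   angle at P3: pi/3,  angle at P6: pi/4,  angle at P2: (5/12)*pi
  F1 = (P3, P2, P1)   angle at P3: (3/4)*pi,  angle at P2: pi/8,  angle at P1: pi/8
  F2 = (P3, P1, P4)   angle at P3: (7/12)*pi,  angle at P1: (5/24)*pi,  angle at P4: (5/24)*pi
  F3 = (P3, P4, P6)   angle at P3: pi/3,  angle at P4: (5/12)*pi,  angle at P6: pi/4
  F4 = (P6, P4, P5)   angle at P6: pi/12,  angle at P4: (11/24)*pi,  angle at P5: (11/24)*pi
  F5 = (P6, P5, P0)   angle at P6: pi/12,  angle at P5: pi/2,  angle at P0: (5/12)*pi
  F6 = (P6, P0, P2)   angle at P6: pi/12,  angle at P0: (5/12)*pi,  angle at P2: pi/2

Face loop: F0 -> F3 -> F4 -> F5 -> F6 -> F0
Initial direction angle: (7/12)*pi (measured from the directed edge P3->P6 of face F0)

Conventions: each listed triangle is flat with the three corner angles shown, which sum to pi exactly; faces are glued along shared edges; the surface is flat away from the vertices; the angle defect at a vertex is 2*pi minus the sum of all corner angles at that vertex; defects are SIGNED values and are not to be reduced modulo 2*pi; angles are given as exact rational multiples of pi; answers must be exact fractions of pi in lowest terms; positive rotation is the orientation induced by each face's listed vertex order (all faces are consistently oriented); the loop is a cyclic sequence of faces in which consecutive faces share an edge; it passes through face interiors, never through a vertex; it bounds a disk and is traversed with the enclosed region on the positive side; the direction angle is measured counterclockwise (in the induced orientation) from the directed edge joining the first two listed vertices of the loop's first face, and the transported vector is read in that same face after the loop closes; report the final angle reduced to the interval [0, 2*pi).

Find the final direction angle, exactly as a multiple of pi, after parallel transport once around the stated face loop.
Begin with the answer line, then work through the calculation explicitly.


Answer: final direction angle = (11/6)*pi

enclosed vertex P6: corner angles sum to (3/4)*pi, defect = 2*pi - (3/4)*pi = (5/4)*pi
by Gauss-Bonnet the loop rotates the vector by the enclosed defect sum (positive orientation, mod 2*pi)
final angle = (7/12)*pi + (5/4)*pi = (11/6)*pi (mod 2*pi)


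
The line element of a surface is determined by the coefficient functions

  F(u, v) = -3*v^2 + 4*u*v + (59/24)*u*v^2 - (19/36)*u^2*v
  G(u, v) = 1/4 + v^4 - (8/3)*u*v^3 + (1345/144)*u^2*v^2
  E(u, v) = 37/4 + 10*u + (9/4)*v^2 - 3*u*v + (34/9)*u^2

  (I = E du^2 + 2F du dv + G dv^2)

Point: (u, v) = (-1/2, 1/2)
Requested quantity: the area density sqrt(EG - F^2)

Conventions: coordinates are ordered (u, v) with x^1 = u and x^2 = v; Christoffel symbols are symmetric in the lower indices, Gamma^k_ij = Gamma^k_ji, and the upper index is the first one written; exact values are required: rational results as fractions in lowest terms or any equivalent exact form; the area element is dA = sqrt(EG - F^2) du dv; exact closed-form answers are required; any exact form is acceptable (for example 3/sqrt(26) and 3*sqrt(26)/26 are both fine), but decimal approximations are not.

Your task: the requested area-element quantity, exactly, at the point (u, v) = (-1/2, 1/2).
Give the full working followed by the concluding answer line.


E = 937/144, F = -1223/576, G = 2449/2304; EG - F^2 = 1233/512

Answer: sqrt(EG - F^2) = 3*sqrt(274)/32


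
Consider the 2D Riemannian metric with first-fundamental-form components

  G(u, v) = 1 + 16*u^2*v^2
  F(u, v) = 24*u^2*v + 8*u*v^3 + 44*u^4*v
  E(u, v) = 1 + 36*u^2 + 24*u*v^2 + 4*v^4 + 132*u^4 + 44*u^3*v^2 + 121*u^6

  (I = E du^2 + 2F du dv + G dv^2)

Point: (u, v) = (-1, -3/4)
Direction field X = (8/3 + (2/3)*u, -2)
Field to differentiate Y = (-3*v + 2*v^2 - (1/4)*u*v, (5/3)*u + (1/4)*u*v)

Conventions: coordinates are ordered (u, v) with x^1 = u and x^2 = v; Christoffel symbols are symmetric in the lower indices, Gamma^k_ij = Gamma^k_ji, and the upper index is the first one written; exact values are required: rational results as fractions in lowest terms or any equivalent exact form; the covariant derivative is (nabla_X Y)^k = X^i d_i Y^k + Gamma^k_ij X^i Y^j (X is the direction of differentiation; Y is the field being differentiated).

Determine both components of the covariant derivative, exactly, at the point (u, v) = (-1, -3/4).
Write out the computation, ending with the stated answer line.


E = 16193/64, F = -381/8, G = 10 at the point
E_u = -4953/4, E_v = 381/4, F_u = 1317/8, F_v = 109/2, G_u = -18, G_v = -24
EG - F^2 = 16769/64;  g^inv = (64/16769) * [[10, 381/8], [381/8, 16193/64]]
first-kind symbols [ij,l] = (1/2)(d_i g_jl + d_j g_il - d_l g_ij): [uu,u] = E_u/2 = -4953/8, [uu,v] = F_u - E_v/2 = 117, [uv,u] = E_v/2 = 381/8, [uv,v] = G_u/2 = -9, [vv,u] = F_v - G_u/2 = 127/2, [vv,v] = G_v/2 = -12
Gamma^u_ij = (G*[ij,u] - F*[ij,v])/(EG - F^2), Gamma^v_ij = (E*[ij,v] - F*[ij,u])/(EG - F^2)
Gamma_uuu = -39624/16769, Gamma_uuv = 3048/16769, Gamma_uvv = 4064/16769, Gamma_vuu = 7488/16769, Gamma_vuv = -576/16769, Gamma_vvv = -768/16769
X = (2, -2), Y = (51/16, -71/48) at the point

Answer: (nabla_X Y)^u = -40915/9816, (nabla_X Y)^v = 63707/9816


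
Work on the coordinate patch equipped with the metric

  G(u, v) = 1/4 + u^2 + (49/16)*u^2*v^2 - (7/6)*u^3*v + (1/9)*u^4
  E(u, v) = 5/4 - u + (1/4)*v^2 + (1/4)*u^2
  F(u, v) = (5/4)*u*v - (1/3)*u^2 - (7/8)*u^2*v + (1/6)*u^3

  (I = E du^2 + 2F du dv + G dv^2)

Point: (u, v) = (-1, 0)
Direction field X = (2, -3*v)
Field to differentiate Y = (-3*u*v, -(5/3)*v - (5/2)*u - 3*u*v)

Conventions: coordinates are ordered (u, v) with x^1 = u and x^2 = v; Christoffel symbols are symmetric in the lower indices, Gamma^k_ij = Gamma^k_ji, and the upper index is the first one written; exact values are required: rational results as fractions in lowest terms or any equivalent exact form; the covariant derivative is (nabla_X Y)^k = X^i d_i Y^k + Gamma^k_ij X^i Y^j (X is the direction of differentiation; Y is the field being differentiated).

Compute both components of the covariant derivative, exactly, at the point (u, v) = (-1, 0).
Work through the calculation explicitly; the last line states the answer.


E = 5/2, F = -1/2, G = 49/36 at the point
E_u = -3/2, E_v = 0, F_u = 7/6, F_v = -17/8, G_u = -22/9, G_v = 7/6
EG - F^2 = 227/72;  g^inv = (72/227) * [[49/36, 1/2], [1/2, 5/2]]
first-kind symbols [ij,l] = (1/2)(d_i g_jl + d_j g_il - d_l g_ij): [uu,u] = E_u/2 = -3/4, [uu,v] = F_u - E_v/2 = 7/6, [uv,u] = E_v/2 = 0, [uv,v] = G_u/2 = -11/9, [vv,u] = F_v - G_u/2 = -65/72, [vv,v] = G_v/2 = 7/12
Gamma^u_ij = (G*[ij,u] - F*[ij,v])/(EG - F^2), Gamma^v_ij = (E*[ij,v] - F*[ij,u])/(EG - F^2)
Gamma_uuu = -63/454, Gamma_uuv = -44/227, Gamma_uvv = -2429/8172, Gamma_vuu = 183/227, Gamma_vuv = -220/227, Gamma_vvv = 145/454
X = (2, 0), Y = (0, 5/2) at the point

Answer: (nabla_X Y)^u = -220/227, (nabla_X Y)^v = -2235/227


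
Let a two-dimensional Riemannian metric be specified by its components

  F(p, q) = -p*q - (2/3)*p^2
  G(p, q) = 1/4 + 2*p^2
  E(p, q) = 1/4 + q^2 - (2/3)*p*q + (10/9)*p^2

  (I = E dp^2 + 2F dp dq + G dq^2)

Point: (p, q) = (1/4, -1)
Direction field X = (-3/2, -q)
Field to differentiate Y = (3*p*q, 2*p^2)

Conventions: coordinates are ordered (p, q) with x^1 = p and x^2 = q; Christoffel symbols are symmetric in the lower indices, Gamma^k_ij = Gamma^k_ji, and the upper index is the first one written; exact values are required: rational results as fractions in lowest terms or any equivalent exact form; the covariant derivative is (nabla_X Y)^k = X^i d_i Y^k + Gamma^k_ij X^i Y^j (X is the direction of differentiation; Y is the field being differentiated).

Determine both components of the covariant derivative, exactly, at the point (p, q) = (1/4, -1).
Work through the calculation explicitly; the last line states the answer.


E = 107/72, F = 5/24, G = 3/8 at the point
E_p = 11/9, E_q = -13/6, F_p = 2/3, F_q = -1/4, G_p = 1, G_q = 0
EG - F^2 = 37/72;  g^inv = (72/37) * [[3/8, -5/24], [-5/24, 107/72]]
first-kind symbols [ij,l] = (1/2)(d_i g_jl + d_j g_il - d_l g_ij): [pp,p] = E_p/2 = 11/18, [pp,q] = F_p - E_q/2 = 7/4, [pq,p] = E_q/2 = -13/12, [pq,q] = G_p/2 = 1/2, [qq,p] = F_q - G_p/2 = -3/4, [qq,q] = G_q/2 = 0
Gamma^p_ij = (G*[ij,p] - F*[ij,q])/(EG - F^2), Gamma^q_ij = (E*[ij,q] - F*[ij,p])/(EG - F^2)
Gamma_ppp = -39/148, Gamma_ppq = -147/148, Gamma_pqq = -81/148, Gamma_qpp = 2137/444, Gamma_qpq = 279/148, Gamma_qqq = 45/148
X = (-3/2, 1), Y = (-3/4, 1/8) at the point

Answer: (nabla_X Y)^p = 13773/2368, (nabla_X Y)^q = 5175/2368


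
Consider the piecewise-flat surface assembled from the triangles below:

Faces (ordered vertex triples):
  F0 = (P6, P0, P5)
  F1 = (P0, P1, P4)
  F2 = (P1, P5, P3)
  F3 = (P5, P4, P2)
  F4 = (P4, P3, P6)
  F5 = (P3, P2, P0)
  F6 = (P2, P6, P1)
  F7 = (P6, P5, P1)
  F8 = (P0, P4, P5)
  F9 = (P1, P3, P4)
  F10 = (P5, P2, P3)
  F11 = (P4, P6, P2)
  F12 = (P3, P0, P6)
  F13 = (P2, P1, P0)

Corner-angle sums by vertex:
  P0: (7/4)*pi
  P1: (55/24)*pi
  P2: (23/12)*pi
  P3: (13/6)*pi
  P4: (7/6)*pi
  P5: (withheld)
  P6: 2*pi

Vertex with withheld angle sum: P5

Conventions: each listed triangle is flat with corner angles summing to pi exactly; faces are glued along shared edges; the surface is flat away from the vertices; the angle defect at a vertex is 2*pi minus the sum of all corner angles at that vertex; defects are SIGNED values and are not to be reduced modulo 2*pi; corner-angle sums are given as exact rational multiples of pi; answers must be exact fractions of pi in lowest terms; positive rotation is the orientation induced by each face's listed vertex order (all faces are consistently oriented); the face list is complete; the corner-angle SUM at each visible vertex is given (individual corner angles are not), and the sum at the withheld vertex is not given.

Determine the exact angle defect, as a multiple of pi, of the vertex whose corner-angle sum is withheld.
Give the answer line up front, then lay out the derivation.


Answer: defect(P5) = (-17/24)*pi

V = 7, E = 21, F = 14; chi = V - E + F = 0
Gauss-Bonnet: total defect = 2*pi*chi = 0; visible defects sum to (17/24)*pi


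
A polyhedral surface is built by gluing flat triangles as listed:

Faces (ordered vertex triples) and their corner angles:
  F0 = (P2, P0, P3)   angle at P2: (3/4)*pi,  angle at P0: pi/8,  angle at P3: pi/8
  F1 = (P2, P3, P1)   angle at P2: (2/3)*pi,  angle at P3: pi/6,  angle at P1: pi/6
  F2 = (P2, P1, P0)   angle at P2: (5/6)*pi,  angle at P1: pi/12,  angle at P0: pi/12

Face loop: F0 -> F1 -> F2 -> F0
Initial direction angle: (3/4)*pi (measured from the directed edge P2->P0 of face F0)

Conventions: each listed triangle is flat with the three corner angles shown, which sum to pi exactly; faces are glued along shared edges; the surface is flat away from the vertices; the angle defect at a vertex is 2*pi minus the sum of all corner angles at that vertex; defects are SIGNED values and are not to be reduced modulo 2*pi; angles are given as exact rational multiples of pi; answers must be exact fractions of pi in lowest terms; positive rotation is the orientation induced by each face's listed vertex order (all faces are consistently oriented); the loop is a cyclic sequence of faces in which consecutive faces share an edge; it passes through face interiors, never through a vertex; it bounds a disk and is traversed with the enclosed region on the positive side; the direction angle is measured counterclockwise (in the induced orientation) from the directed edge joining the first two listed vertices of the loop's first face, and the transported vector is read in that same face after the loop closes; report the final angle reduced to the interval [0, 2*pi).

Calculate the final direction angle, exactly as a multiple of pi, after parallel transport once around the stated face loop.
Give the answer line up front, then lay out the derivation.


Answer: final direction angle = pi/2

enclosed vertex P2: corner angles sum to (9/4)*pi, defect = 2*pi - (9/4)*pi = -pi/4
by Gauss-Bonnet the loop rotates the vector by the enclosed defect sum (positive orientation, mod 2*pi)
final angle = (3/4)*pi - pi/4 = pi/2 (mod 2*pi)


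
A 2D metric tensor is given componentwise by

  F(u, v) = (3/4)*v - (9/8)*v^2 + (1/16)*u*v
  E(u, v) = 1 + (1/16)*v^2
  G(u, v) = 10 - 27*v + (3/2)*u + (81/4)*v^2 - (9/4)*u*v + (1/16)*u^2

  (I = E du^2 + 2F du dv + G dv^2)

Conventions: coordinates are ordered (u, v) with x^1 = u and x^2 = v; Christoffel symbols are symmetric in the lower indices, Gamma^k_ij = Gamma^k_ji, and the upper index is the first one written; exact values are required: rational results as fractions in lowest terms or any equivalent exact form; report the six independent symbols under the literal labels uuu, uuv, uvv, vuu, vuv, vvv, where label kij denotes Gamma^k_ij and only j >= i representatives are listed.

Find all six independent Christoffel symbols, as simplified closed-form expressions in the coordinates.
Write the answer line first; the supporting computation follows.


Answer: Gamma_uuu = 0, Gamma_uuv = v/(u^2 - 36*u*v + 24*u + 325*v^2 - 432*v + 160), Gamma_uvv = -18*v/(u^2 - 36*u*v + 24*u + 325*v^2 - 432*v + 160), Gamma_vuu = 0, Gamma_vuv = (u - 18*v + 12)/(u^2 - 36*u*v + 24*u + 325*v^2 - 432*v + 160), Gamma_vvv = (-18*u + 324*v - 216)/(u^2 - 36*u*v + 24*u + 325*v^2 - 432*v + 160)

E = 1 + (1/16)*v^2; F = (3/4)*v - (9/8)*v^2 + (1/16)*u*v; G = 10 - 27*v + (3/2)*u + (81/4)*v^2 - (9/4)*u*v + (1/16)*u^2
Gamma^k_ij = (1/2) g^{kl} (d_i g_jl + d_j g_il - d_l g_ij), with g^inv = (1/(EG-F^2)) [[G, -F], [-F, E]]
first partials: E_u = 0, E_v = (1/8)*v, F_u = (1/16)*v, F_v = 3/4 - (9/4)*v + (1/16)*u, G_u = 3/2 - (9/4)*v + (1/8)*u, G_v = -27 + (81/2)*v - (9/4)*u
D = EG - F^2 = 10 - 27*v + (3/2)*u + (325/16)*v^2 - (9/4)*u*v + (1/16)*u^2
expanded: Gamma^u_uu = (G E_u - 2F F_u + F E_v)/(2D), Gamma^u_uv = (G E_v - F G_u)/(2D), Gamma^u_vv = (2G F_v - G G_u - F G_v)/(2D), Gamma^v_uu = (2E F_u - E E_v - F E_u)/(2D), Gamma^v_uv = (E G_u - F E_v)/(2D), Gamma^v_vv = (E G_v - 2F F_v + F G_u)/(2D); substitute and cancel common factors


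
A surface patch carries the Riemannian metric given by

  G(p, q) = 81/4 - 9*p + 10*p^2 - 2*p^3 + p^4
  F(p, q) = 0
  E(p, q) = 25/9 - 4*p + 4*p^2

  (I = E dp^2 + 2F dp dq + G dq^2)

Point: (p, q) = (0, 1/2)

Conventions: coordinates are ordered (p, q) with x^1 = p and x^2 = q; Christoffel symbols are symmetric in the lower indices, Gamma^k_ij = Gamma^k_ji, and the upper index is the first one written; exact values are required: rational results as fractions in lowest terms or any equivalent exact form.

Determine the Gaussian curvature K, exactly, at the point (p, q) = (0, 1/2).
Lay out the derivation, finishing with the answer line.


E = 25/9, F = 0, G = 81/4, EG - F^2 = 225/4 at the point
E_p = -4, E_q = 0, F_p = 0, F_q = 0, G_p = -9, G_q = 0
E_qq = 0, F_pq = 0, G_pp = 20
Evaluate Brioschi's two determinant matrices M1, M2 and divide by (EG - F^2)^2.
M1 = [[-E_qq/2 + F_pq - G_pp/2, E_p/2, F_p - E_q/2], [F_q - G_p/2, E, F], [G_q/2, F, G]] = [[-10, -2, 0], [9/2, 25/9, 0], [0, 0, 81/4]]; det M1 = -1521/4
M2 = [[0, E_q/2, G_p/2], [E_q/2, E, F], [G_p/2, F, G]] = [[0, 0, -9/2], [0, 25/9, 0], [-9/2, 0, 81/4]]; det M2 = -225/4
det M1 - det M2 = -324; K = -324 / (225/4)^2 = -64/625

Answer: K = -64/625


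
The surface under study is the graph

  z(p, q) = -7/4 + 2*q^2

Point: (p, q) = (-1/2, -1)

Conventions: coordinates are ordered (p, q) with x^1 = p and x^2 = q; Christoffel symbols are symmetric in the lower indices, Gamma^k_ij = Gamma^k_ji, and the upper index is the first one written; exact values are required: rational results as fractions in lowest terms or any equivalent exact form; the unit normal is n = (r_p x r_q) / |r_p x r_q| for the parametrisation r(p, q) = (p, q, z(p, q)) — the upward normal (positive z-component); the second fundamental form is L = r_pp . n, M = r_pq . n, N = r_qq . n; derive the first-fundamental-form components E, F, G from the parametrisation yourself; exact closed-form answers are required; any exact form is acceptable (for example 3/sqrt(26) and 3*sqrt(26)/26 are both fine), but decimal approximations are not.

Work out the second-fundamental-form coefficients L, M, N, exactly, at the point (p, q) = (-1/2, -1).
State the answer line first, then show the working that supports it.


Answer: L = 0, M = 0, N = 4*sqrt(17)/17

z_p = 0, z_q = -4, z_pp = 0, z_pq = 0, z_qq = 4
E = 1, F = 0, G = 17; answer radicand W^2 = 17
unnormalised second-form numerators: l = 0, m = 0, n = 4; L = l/sqrt(17), and similarly M = m/sqrt(W^2), N = n/sqrt(W^2)
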